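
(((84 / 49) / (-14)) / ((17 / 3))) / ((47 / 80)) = -1440 / 39151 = -0.04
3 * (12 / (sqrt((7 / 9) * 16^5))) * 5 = 135 * sqrt(7) / 1792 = 0.20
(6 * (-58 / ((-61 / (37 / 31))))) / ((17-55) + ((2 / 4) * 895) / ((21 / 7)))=2664 / 43493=0.06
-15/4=-3.75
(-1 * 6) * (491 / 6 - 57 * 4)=877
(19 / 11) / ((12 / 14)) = 133 / 66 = 2.02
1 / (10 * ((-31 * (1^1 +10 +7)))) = -0.00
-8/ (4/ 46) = -92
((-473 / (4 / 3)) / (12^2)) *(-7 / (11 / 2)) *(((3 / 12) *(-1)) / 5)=-301 / 1920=-0.16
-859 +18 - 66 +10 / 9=-8153 / 9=-905.89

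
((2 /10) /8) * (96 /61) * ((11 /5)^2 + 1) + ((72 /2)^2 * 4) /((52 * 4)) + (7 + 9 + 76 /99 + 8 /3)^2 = 391375144076 /971524125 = 402.85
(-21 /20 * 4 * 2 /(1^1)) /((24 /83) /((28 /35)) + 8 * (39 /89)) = -51709 /23805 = -2.17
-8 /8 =-1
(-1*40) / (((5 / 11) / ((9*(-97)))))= 76824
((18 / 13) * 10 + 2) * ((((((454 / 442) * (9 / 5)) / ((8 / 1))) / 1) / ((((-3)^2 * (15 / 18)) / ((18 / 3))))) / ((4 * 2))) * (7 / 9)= 163667 / 574600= 0.28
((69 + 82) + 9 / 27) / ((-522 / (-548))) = 124396 / 783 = 158.87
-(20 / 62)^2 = -100 / 961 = -0.10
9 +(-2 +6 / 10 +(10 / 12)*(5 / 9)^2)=19093 / 2430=7.86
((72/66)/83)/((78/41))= 82/11869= 0.01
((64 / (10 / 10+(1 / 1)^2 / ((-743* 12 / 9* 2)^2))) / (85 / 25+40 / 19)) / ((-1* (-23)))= 42962661376 / 84999668641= 0.51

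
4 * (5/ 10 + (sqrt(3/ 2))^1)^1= 2 + 2 * sqrt(6)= 6.90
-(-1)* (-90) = -90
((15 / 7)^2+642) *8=5172.73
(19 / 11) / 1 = 19 / 11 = 1.73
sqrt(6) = 2.45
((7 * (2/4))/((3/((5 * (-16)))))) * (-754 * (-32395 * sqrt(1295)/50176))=-61064575 * sqrt(1295)/1344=-1635027.10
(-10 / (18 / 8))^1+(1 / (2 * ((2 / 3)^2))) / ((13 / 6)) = -1837 / 468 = -3.93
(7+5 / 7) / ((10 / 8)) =216 / 35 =6.17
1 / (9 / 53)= 53 / 9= 5.89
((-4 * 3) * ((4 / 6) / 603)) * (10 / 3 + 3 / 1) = -152 / 1809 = -0.08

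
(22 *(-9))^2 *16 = 627264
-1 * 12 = -12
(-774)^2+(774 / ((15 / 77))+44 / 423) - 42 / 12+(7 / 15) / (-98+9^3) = 321921529771 / 533826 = 603045.80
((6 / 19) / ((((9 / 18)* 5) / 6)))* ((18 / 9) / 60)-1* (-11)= 11.03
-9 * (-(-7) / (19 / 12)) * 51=-38556 / 19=-2029.26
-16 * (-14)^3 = 43904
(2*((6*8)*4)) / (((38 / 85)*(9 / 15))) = 27200 / 19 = 1431.58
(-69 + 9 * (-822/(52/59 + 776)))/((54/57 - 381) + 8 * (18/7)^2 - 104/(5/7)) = 0.17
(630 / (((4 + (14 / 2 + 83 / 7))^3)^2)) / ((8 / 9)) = 66706983 / 13421772800000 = 0.00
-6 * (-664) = 3984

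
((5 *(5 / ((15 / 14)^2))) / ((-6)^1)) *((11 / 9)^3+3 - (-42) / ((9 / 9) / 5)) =-15347584 / 19683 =-779.74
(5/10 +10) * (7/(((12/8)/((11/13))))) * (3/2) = 1617/26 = 62.19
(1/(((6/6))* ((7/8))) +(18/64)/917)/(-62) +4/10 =3470931/9096640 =0.38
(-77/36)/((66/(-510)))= 595/36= 16.53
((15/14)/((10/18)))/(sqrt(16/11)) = 1.60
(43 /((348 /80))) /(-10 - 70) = -43 /348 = -0.12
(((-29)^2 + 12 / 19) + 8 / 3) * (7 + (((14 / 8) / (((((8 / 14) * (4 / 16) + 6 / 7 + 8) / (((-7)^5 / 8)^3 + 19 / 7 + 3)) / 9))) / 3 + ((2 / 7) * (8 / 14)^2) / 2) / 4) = -78367403944797158125 / 68640768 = -1141703483632.31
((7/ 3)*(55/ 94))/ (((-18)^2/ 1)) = 385/ 91368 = 0.00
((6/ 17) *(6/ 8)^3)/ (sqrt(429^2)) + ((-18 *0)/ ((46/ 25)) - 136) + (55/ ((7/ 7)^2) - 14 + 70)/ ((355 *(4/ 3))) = -3749311991/ 27616160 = -135.77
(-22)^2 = 484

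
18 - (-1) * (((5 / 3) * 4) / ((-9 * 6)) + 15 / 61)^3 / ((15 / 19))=18.00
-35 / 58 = -0.60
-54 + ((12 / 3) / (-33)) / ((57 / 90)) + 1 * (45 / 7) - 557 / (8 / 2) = -1094399 / 5852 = -187.01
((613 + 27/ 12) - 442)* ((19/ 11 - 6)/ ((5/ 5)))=-2961/ 4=-740.25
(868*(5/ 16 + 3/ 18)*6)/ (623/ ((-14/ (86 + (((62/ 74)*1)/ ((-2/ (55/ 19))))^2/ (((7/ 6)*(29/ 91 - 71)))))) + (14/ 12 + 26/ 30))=-158651526694080/ 243121979444933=-0.65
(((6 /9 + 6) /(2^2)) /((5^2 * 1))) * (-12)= -4 /5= -0.80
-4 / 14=-2 / 7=-0.29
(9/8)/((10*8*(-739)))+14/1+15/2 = 10168631/472960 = 21.50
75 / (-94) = -75 / 94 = -0.80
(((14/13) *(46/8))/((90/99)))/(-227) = -1771/59020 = -0.03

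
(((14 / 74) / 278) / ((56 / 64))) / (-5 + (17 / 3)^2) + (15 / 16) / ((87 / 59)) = 92552461 / 145567472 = 0.64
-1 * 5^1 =-5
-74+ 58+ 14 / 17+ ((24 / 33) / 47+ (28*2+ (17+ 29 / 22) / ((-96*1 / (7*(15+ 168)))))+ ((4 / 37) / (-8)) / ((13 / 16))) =-55089073551 / 270560576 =-203.61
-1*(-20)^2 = -400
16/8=2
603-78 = 525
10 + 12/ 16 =43/ 4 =10.75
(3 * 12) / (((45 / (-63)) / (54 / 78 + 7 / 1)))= -5040 / 13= -387.69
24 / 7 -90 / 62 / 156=38583 / 11284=3.42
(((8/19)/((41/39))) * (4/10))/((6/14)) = 1456/3895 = 0.37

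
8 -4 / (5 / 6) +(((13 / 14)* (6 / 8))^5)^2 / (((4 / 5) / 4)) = 5056397977667616841 / 1516527445480570880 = 3.33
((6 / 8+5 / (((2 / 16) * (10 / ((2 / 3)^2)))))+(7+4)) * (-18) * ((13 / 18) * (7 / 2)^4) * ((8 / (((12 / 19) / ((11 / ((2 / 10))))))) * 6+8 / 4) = -10594909507 / 96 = -110363640.70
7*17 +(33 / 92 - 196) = -76.64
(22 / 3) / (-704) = -1 / 96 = -0.01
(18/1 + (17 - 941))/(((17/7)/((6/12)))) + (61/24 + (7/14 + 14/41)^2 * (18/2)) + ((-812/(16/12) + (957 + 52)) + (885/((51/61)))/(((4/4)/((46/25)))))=2170.08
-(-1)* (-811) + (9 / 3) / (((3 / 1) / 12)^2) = -763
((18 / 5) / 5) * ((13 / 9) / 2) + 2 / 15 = 49 / 75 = 0.65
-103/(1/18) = -1854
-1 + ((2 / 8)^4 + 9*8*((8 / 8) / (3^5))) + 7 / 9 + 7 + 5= 83483 / 6912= 12.08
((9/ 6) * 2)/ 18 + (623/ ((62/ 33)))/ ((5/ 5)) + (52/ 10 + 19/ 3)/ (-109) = 331.66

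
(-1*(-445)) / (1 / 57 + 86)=25365 / 4903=5.17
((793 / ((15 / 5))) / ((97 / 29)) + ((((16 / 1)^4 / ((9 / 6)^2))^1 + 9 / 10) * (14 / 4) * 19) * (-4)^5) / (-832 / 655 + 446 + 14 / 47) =-53307193418152897 / 11960253648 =-4457028.67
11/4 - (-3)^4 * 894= -289645/4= -72411.25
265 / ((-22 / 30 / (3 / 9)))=-120.45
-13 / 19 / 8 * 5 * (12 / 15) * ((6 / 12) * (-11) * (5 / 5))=143 / 76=1.88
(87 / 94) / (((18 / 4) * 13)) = 29 / 1833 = 0.02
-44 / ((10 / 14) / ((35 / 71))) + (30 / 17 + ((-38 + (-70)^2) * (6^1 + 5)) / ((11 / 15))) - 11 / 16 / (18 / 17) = 25341466835 / 347616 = 72900.75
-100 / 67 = -1.49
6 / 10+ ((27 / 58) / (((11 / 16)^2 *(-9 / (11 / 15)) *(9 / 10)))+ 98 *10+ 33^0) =14089588 / 14355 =981.51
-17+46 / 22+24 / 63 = -3356 / 231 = -14.53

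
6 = 6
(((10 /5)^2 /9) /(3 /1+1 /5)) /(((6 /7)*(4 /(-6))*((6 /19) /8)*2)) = -665 /216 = -3.08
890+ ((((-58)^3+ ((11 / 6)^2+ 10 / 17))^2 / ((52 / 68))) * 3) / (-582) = -146987357861377 / 572832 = -256597672.37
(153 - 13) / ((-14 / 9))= -90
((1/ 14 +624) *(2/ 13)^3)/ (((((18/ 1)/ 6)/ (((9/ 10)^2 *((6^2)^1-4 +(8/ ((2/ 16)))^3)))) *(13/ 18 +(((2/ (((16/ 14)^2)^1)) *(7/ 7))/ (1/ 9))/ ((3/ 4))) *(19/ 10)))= 8905976096256/ 2008881875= 4433.30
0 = 0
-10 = -10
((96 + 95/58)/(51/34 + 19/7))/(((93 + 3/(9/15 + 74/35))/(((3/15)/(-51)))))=-753179/780113340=-0.00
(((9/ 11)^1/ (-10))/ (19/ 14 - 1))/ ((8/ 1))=-63/ 2200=-0.03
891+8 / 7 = 6245 / 7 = 892.14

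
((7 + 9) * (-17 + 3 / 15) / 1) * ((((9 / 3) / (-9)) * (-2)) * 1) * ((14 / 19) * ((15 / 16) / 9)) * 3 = -41.26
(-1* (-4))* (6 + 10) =64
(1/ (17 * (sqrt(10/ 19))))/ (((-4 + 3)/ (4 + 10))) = -7 * sqrt(190)/ 85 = -1.14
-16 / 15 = -1.07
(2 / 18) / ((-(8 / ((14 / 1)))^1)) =-7 / 36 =-0.19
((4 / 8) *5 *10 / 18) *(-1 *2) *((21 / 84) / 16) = -25 / 576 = -0.04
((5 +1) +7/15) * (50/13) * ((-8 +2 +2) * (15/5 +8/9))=-135800/351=-386.89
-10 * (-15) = 150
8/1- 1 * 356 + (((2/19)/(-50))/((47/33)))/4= -31076433/89300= -348.00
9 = 9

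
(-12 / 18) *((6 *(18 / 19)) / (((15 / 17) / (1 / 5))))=-408 / 475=-0.86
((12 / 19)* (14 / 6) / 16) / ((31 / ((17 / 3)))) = 119 / 7068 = 0.02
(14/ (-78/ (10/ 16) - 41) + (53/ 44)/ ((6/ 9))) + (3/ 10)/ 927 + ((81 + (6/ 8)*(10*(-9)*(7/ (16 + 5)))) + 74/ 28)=49599410417/ 788975880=62.87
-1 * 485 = -485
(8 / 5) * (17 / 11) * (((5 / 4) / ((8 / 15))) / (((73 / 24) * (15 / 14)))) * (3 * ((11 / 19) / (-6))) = -714 / 1387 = -0.51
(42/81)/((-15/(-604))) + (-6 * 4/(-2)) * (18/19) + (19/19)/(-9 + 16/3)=2706499/84645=31.97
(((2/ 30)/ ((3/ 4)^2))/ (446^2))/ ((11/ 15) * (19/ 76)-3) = -16/ 75637809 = -0.00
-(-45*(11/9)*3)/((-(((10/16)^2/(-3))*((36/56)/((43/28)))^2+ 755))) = -0.22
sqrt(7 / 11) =sqrt(77) / 11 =0.80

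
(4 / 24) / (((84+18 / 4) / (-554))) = -1.04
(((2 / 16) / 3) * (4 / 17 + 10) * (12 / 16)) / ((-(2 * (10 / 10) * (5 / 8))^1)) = -87 / 340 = -0.26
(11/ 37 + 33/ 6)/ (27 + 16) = 429/ 3182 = 0.13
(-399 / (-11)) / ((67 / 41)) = 16359 / 737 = 22.20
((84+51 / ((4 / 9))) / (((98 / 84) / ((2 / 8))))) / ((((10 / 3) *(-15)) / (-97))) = 46269 / 560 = 82.62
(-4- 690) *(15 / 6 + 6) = -5899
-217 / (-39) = 217 / 39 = 5.56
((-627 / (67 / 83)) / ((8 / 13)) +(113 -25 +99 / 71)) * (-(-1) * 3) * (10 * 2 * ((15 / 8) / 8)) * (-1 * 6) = 30126499425 / 304448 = 98954.50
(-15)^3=-3375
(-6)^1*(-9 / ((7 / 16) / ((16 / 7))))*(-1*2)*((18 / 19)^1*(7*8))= -3981312 / 133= -29934.68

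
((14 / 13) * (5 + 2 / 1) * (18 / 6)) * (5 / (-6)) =-245 / 13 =-18.85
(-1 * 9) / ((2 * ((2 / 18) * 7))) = -81 / 14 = -5.79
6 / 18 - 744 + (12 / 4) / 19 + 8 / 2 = -42152 / 57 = -739.51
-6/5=-1.20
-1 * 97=-97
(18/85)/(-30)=-3/425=-0.01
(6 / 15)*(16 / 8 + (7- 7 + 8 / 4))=8 / 5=1.60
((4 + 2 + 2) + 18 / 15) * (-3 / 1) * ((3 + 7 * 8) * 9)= -14655.60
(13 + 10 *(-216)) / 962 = -2147 / 962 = -2.23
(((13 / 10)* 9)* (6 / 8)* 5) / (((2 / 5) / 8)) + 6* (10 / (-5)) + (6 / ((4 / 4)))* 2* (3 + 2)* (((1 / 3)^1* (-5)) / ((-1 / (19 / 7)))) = 1136.93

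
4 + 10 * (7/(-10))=-3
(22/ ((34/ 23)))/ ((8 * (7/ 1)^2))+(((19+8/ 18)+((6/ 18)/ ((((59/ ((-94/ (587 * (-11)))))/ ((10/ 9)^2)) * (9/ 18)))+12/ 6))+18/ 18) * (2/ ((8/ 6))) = 6931006693423/ 205637731992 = 33.70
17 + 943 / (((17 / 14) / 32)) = 422753 / 17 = 24867.82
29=29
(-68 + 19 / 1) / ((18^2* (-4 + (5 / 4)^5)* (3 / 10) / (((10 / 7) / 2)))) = 89600 / 235953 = 0.38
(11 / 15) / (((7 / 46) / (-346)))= -175076 / 105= -1667.39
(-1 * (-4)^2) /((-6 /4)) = 32 /3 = 10.67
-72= -72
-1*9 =-9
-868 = -868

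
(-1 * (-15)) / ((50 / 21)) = 63 / 10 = 6.30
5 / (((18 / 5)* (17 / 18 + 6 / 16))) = 20 / 19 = 1.05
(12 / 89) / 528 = 1 / 3916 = 0.00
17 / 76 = 0.22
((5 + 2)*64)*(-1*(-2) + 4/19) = 18816/19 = 990.32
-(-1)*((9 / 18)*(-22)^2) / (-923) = -242 / 923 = -0.26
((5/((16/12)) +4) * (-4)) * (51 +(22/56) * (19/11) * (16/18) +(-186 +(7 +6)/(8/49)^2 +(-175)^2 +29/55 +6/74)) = -7879757078231/8205120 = -960346.35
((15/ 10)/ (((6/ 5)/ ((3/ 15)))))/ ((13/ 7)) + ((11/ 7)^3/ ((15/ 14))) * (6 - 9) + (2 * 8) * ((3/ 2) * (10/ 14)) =81691/ 12740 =6.41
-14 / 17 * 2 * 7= -196 / 17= -11.53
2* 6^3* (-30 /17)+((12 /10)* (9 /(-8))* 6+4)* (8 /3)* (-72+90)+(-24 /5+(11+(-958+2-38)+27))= -163196 /85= -1919.95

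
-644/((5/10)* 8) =-161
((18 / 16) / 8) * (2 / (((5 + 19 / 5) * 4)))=0.01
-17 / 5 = -3.40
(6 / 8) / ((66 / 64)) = 8 / 11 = 0.73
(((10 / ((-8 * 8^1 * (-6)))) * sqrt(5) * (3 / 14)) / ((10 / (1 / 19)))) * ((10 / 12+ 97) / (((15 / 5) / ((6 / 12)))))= 587 * sqrt(5) / 1225728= 0.00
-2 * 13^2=-338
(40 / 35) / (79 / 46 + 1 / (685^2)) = 172674800 / 259481747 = 0.67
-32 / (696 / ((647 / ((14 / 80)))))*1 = -103520 / 609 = -169.98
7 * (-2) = -14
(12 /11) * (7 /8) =21 /22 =0.95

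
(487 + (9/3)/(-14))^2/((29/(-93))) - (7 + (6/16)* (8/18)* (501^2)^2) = -2058198008563/196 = -10501010247.77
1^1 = 1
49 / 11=4.45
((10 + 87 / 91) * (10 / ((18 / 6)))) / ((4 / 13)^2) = 64805 / 168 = 385.74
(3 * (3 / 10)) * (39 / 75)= 117 / 250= 0.47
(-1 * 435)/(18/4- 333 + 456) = -58/17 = -3.41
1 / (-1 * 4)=-1 / 4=-0.25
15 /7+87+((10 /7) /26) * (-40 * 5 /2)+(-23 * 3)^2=440863 /91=4844.65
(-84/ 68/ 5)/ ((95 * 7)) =-0.00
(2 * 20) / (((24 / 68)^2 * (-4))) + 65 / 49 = -69635 / 882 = -78.95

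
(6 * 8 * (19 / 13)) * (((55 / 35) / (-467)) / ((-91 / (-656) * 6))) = -1096832 / 3867227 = -0.28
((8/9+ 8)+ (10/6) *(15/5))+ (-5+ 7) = 143/9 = 15.89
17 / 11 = 1.55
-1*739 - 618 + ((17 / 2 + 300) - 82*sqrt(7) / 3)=-2097 / 2 - 82*sqrt(7) / 3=-1120.82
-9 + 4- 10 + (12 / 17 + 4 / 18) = -2153 / 153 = -14.07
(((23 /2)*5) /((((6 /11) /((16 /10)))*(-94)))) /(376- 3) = -253 /52593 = -0.00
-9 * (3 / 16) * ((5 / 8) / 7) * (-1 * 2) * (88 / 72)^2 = 605 / 1344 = 0.45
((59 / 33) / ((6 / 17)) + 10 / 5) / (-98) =-1399 / 19404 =-0.07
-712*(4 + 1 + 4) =-6408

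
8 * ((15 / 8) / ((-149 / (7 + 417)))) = -6360 / 149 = -42.68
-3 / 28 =-0.11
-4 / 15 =-0.27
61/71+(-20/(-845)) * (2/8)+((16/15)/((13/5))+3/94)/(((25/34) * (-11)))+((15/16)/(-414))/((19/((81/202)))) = 0.81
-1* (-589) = 589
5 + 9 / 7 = 44 / 7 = 6.29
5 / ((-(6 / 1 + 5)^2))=-5 / 121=-0.04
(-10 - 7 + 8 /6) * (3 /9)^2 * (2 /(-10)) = 47 /135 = 0.35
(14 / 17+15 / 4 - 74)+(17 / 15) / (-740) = -3275266 / 47175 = -69.43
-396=-396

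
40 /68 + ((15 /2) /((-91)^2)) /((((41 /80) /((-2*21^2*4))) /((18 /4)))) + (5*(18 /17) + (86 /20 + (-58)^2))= 3941502619 /1177930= 3346.13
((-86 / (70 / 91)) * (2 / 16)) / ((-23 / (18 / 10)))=5031 / 4600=1.09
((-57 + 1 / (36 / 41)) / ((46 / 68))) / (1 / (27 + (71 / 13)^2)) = -164165974 / 34983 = -4692.74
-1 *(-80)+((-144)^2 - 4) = 20812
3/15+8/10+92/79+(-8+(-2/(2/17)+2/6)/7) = -13631/1659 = -8.22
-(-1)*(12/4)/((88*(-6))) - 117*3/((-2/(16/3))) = 164735/176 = 935.99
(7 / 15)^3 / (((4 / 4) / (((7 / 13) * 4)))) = 9604 / 43875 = 0.22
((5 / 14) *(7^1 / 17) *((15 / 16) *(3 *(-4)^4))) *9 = 16200 / 17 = 952.94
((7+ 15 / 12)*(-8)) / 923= -66 / 923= -0.07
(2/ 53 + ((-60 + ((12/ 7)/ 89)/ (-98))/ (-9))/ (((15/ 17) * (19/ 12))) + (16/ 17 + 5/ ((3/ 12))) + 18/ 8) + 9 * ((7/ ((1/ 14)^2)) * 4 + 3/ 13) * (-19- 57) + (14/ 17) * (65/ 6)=-1530175752505578833/ 407621536140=-3753912.92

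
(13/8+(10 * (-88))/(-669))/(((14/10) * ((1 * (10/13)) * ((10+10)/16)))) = 204581/93660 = 2.18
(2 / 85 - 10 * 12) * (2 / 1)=-20396 / 85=-239.95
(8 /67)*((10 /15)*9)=48 /67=0.72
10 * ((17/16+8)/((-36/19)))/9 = -13775/2592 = -5.31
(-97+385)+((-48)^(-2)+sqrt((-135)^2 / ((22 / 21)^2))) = 10565003 / 25344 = 416.86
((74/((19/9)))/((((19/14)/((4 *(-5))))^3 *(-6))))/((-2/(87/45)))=-2355449600/130321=-18074.21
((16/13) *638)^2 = 104203264/169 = 616587.36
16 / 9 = 1.78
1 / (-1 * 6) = -1 / 6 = -0.17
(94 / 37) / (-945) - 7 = -244849 / 34965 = -7.00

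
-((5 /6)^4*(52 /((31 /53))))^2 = -185437890625 /100881936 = -1838.17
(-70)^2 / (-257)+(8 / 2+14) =-1.07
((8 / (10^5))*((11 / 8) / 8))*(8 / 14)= 11 / 1400000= 0.00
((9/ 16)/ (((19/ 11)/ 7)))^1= 2.28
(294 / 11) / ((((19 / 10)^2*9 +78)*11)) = 9800 / 445643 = 0.02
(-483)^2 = 233289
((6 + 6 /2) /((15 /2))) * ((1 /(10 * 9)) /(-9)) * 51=-17 /225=-0.08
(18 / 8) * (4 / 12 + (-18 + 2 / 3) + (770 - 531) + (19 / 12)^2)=32329 / 64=505.14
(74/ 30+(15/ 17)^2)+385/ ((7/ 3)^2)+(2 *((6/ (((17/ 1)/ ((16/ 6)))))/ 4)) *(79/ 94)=106046207/ 1426215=74.35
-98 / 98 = -1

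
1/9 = 0.11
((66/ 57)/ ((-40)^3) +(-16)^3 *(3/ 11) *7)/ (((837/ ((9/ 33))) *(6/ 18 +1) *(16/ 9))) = -1.07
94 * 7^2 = 4606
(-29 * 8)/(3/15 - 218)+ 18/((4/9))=90529/2178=41.57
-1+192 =191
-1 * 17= -17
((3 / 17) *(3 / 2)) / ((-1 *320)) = -0.00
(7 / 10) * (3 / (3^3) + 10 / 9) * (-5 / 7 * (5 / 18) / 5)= -11 / 324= -0.03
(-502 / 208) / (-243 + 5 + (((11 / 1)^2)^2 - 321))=-251 / 1464528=-0.00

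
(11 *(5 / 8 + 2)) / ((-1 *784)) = -33 / 896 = -0.04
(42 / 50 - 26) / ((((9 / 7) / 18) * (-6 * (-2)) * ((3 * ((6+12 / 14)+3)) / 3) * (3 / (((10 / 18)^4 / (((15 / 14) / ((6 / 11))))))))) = -2157470 / 44818191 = -0.05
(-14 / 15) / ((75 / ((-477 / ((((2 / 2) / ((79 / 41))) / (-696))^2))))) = 2243244269952 / 210125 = 10675760.95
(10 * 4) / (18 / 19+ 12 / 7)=2660 / 177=15.03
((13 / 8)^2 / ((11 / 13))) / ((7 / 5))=2.23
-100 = -100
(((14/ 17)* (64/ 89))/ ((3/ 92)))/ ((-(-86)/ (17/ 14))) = 2944/ 11481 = 0.26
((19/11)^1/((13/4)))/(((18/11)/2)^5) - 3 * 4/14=3183190/5373459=0.59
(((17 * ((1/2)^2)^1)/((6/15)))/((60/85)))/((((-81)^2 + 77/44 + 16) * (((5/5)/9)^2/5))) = 39015/42104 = 0.93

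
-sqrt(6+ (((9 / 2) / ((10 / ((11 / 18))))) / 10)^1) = -sqrt(2411) / 20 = -2.46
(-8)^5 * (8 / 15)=-262144 / 15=-17476.27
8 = 8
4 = 4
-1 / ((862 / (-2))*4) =1 / 1724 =0.00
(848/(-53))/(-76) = 4/19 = 0.21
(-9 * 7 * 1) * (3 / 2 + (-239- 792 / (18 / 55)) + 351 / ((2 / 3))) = 134253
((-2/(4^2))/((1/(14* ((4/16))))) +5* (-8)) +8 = -519/16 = -32.44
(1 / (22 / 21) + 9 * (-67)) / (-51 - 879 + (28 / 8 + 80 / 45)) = 23841 / 36619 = 0.65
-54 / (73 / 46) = -2484 / 73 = -34.03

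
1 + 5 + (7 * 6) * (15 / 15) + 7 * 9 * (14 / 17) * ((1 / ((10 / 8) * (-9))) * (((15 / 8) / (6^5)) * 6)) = 352463 / 7344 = 47.99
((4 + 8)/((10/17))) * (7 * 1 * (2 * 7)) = 9996/5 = 1999.20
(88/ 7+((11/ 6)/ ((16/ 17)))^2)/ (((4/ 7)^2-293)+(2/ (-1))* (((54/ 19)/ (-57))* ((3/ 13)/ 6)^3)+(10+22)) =-5861560533829/ 93362533360128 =-0.06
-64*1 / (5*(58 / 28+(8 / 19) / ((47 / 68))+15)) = -800128 / 1105215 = -0.72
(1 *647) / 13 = 647 / 13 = 49.77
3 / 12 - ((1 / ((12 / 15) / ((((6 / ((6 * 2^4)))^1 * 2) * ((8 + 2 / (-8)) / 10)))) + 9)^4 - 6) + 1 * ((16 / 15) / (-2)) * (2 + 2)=-6917.18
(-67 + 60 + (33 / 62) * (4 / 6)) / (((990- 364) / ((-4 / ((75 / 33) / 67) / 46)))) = 151822 / 5579225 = 0.03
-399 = -399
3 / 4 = 0.75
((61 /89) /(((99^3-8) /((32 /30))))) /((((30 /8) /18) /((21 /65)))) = 23424 /20046905125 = 0.00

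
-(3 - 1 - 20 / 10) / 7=0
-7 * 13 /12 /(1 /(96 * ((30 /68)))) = -5460 /17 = -321.18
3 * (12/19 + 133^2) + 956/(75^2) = 53069.06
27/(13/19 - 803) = -513/15244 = -0.03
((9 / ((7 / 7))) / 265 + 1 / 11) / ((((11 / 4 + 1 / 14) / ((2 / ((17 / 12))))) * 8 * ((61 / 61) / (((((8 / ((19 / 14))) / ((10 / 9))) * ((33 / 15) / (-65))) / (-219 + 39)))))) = 32928 / 4226253125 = 0.00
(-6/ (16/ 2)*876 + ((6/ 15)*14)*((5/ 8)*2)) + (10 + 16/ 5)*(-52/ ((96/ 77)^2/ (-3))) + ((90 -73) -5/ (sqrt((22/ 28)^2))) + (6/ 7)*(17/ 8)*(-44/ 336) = 236352373/ 344960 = 685.16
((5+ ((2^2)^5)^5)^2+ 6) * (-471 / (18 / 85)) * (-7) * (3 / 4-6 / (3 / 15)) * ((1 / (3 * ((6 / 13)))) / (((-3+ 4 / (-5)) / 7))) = 233479996850733104730252326243117049025 / 304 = 768026305430043107665303700000000000.00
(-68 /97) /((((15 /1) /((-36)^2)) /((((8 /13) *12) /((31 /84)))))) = -236888064 /195455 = -1211.98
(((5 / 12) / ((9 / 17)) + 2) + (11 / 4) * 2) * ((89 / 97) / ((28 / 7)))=79655 / 41904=1.90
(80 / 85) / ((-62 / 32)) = -256 / 527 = -0.49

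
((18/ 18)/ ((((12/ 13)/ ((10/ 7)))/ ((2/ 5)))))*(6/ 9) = 26/ 63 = 0.41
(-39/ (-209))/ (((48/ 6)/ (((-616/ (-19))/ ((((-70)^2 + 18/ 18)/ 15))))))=315/ 136097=0.00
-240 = -240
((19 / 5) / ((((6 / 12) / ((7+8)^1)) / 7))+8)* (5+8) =10478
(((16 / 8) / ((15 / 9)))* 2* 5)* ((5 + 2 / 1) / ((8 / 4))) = 42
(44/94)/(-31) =-22/1457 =-0.02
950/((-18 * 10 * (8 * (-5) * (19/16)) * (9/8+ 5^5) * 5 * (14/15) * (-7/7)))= -4/525189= -0.00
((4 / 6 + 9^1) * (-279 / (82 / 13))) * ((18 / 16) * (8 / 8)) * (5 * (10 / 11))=-7888725 / 3608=-2186.45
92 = 92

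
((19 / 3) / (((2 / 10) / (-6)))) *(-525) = 99750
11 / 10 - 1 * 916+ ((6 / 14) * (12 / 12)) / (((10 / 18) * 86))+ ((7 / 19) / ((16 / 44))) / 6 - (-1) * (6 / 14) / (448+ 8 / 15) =-914.72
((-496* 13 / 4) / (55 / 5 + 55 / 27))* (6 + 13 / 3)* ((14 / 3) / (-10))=262353 / 440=596.26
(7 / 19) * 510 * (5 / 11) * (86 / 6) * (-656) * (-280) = 46994528000 / 209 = 224854200.96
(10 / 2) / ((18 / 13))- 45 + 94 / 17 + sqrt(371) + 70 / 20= -4951 / 153 + sqrt(371)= -13.10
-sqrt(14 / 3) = -sqrt(42) / 3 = -2.16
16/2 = 8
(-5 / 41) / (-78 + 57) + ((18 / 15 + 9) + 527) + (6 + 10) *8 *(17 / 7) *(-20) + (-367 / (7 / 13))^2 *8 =111820044817 / 30135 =3710636.96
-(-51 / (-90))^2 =-289 / 900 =-0.32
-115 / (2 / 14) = -805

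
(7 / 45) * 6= 14 / 15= 0.93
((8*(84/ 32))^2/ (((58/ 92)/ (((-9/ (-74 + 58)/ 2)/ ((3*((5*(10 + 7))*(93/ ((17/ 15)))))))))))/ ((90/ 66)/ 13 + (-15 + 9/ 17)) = -391391/ 598014800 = -0.00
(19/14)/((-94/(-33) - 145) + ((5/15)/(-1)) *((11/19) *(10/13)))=-51623/5412806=-0.01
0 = 0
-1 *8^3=-512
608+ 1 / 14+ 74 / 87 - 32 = 702691 / 1218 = 576.92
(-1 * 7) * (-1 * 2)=14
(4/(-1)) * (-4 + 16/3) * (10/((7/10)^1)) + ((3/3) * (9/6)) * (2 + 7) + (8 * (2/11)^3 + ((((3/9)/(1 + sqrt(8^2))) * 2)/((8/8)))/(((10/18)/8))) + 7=-15254461/279510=-54.58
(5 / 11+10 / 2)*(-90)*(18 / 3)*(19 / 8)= -76950 / 11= -6995.45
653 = 653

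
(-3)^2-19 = -10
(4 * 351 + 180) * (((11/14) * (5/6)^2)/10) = 605/7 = 86.43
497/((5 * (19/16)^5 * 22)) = 260571136/136185445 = 1.91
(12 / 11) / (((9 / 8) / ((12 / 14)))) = 64 / 77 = 0.83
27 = 27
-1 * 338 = -338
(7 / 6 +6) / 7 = 43 / 42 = 1.02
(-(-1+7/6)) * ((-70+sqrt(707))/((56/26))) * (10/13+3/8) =595/96 -17 * sqrt(707)/192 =3.84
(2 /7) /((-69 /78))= -52 /161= -0.32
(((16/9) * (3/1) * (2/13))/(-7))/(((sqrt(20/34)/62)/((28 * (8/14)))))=-15872 * sqrt(170)/1365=-151.61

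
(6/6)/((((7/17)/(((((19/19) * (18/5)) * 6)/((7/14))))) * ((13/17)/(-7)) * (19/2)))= -124848/1235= -101.09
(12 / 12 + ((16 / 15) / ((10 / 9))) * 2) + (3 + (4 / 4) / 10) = 301 / 50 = 6.02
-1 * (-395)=395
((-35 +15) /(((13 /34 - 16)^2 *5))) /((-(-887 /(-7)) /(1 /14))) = 0.00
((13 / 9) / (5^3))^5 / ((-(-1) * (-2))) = -371293 / 3604064941406250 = -0.00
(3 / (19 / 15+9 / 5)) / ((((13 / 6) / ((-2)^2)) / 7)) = 3780 / 299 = 12.64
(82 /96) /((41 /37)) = 37 /48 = 0.77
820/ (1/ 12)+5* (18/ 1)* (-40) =6240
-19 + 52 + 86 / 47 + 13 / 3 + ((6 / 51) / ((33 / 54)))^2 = 39.20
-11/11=-1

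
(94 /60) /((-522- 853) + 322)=-47 /31590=-0.00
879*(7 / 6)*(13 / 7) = 3809 / 2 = 1904.50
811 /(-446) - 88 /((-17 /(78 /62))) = 1103275 /235042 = 4.69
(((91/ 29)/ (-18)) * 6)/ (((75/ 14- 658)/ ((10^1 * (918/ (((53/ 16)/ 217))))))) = 13535383680/ 14043569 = 963.81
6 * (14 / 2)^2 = 294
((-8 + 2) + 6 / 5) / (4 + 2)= -4 / 5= -0.80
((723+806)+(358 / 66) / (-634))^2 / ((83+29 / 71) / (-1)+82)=-72656563836028151 / 43773008400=-1659848.53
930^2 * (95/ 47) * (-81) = -6655405500/ 47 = -141604372.34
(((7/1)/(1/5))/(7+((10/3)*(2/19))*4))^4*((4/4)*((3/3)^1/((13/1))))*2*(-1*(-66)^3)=9108217700567370000/684361242253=13309078.80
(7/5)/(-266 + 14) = -1/180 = -0.01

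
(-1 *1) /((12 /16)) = -1.33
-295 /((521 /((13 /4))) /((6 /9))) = -3835 /3126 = -1.23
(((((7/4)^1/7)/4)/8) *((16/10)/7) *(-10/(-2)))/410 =1/45920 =0.00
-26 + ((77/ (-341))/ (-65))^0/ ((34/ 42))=-421/ 17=-24.76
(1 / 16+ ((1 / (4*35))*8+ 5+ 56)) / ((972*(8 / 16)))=3803 / 30240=0.13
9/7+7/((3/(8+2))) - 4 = 433/21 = 20.62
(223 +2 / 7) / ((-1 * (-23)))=1563 / 161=9.71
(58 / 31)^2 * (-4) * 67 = -901552 / 961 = -938.14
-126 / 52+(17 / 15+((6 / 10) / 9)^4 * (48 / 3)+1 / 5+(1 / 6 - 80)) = -53257292 / 658125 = -80.92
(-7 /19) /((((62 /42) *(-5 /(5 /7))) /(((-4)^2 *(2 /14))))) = 48 /589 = 0.08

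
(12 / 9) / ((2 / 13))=26 / 3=8.67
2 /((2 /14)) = 14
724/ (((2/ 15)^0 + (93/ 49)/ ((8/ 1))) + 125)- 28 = -1101772/ 49485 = -22.26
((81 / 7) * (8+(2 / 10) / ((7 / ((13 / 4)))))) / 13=91773 / 12740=7.20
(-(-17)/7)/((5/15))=51/7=7.29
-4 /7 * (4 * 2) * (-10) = 320 /7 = 45.71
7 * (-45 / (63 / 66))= -330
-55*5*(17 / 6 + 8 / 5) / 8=-7315 / 48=-152.40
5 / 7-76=-527 / 7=-75.29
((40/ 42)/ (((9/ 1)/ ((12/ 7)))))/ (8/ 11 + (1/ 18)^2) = 31680/ 127547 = 0.25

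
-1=-1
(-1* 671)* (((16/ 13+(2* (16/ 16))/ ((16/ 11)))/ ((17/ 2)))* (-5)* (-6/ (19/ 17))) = -2727615/ 494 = -5521.49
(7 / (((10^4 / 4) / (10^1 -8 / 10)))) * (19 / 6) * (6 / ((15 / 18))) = 9177 / 15625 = 0.59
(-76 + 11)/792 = -65/792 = -0.08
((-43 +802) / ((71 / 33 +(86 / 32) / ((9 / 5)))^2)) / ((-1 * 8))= -10349856 / 1449023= -7.14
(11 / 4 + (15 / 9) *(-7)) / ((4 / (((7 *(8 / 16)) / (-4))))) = 749 / 384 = 1.95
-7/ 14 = -0.50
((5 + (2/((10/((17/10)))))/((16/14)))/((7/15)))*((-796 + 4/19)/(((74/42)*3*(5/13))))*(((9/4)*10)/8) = -140572341/11248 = -12497.54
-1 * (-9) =9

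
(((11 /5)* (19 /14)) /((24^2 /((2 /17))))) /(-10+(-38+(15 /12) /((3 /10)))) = -0.00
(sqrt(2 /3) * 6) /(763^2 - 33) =0.00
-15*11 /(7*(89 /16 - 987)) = 2640 /109921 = 0.02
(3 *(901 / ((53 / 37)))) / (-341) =-1887 / 341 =-5.53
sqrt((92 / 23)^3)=8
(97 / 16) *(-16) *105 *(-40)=407400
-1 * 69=-69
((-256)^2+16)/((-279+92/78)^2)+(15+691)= 82982145442/117397225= 706.85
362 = 362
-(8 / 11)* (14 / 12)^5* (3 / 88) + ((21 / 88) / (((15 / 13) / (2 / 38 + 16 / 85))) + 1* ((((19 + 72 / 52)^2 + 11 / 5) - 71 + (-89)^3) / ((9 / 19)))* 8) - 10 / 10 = -5093391766133082881 / 428005749600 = -11900288.19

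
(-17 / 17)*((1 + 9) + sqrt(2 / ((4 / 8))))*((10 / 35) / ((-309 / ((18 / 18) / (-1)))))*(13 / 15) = -104 / 10815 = -0.01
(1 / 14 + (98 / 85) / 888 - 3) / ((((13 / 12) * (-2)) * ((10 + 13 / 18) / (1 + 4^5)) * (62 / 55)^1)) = 78473357325 / 684921874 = 114.57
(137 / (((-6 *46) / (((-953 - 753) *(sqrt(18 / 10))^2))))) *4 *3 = 2103498 / 115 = 18291.29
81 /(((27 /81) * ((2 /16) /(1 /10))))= 194.40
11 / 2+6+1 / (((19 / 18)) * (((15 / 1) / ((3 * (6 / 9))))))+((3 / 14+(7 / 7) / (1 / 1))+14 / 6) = 30272 / 1995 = 15.17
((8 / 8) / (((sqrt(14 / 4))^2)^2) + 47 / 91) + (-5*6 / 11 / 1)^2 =619401 / 77077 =8.04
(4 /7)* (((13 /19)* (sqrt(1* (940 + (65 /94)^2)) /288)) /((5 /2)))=13* sqrt(8310065) /2250360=0.02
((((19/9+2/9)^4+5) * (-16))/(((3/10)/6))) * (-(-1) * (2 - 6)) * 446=1601889280/81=19776410.86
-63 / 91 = -9 / 13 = -0.69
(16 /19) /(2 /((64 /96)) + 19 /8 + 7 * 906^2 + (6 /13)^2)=21632 /147599589721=0.00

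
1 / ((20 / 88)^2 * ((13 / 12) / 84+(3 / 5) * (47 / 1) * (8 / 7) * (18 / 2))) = 487872 / 7309765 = 0.07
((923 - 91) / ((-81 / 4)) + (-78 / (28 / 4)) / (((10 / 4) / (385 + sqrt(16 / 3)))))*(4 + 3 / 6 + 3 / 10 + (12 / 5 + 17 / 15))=-3558100 / 243 - 1040*sqrt(3) / 21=-14728.16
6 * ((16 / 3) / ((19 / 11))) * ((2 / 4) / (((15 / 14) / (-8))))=-19712 / 285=-69.16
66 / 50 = 33 / 25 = 1.32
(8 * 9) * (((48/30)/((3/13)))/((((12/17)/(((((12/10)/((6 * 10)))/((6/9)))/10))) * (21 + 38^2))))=1326/915625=0.00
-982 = -982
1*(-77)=-77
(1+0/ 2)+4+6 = 11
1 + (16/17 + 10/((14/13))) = 1336/119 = 11.23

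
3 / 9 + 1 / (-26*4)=101 / 312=0.32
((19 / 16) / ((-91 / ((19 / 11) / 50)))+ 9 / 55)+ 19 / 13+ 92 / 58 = 5736007 / 1786400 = 3.21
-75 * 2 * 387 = -58050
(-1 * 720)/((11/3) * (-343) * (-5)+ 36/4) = -540/4723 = -0.11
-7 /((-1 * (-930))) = -7 /930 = -0.01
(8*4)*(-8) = -256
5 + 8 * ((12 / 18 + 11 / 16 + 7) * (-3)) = -391 / 2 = -195.50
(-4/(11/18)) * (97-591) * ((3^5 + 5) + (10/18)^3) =802451.16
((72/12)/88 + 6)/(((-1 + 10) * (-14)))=-89/1848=-0.05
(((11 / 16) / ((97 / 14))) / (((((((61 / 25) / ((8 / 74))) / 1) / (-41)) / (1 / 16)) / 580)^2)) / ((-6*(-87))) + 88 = 6320174666641 / 71153676432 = 88.82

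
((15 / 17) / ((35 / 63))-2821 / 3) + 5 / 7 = -334877 / 357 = -938.03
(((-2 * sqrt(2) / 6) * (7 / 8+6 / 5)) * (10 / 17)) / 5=-83 * sqrt(2) / 1020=-0.12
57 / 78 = 19 / 26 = 0.73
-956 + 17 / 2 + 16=-1863 / 2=-931.50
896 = 896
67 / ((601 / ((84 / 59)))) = 5628 / 35459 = 0.16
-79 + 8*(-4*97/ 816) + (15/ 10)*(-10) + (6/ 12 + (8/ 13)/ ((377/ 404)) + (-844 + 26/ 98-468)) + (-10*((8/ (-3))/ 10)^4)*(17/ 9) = -1047963806281589/ 744041639250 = -1408.47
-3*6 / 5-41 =-223 / 5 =-44.60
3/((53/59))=177/53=3.34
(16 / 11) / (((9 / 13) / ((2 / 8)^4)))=13 / 1584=0.01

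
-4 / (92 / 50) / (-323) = 50 / 7429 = 0.01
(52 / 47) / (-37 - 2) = -4 / 141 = -0.03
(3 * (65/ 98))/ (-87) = -65/ 2842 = -0.02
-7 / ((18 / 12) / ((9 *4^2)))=-672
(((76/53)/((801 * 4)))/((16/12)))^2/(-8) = -361/25632102528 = -0.00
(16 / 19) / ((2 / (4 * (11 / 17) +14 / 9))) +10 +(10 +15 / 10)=23.24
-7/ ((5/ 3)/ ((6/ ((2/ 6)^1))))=-378/ 5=-75.60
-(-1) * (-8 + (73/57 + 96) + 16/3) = 5393/57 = 94.61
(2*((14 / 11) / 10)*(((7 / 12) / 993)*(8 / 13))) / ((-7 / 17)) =-476 / 2129985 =-0.00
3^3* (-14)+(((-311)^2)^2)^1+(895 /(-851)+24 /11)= 87571700655722 /9361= 9354951464.13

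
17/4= 4.25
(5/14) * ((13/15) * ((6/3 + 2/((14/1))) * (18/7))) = 585/343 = 1.71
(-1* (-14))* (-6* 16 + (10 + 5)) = -1134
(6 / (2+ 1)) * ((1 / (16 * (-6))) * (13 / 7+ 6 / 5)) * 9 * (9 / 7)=-2889 / 3920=-0.74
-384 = -384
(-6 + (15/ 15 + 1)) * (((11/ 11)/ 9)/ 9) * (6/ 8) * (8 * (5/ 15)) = -8/ 81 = -0.10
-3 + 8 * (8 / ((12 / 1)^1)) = 7 / 3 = 2.33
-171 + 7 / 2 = -335 / 2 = -167.50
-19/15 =-1.27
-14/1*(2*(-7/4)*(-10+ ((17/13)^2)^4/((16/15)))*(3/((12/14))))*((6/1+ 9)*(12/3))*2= -133155449018025/3262922884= -40808.64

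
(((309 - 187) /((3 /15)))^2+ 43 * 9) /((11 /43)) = 16016941 /11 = 1456085.55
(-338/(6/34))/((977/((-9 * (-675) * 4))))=-46542600/977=-47638.28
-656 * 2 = -1312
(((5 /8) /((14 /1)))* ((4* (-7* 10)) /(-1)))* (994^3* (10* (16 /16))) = 122763473000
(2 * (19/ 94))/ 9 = 0.04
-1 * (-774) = 774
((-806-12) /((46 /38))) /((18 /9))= -7771 /23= -337.87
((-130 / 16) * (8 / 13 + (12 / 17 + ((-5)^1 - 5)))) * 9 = 43155 / 68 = 634.63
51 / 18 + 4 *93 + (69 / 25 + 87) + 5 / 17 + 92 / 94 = 55834061 / 119850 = 465.87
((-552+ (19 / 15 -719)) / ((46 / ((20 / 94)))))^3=-6908938709336 / 34106789907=-202.57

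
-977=-977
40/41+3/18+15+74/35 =157189/8610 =18.26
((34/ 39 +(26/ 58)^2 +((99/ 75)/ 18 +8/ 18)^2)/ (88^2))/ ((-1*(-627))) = 2968529137/ 10749722686560000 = 0.00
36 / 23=1.57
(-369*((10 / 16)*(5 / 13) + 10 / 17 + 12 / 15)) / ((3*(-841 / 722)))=639269991 / 3717220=171.98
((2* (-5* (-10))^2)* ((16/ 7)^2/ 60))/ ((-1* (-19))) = 64000/ 2793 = 22.91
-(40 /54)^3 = -8000 /19683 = -0.41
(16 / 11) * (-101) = -1616 / 11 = -146.91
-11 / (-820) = 11 / 820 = 0.01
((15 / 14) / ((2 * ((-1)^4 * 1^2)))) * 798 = 855 / 2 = 427.50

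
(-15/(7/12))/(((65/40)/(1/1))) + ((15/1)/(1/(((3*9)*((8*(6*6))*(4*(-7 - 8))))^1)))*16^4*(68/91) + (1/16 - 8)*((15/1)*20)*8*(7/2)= -4455430250295/13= -342725403868.85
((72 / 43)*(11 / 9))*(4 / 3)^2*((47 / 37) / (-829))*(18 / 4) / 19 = -33088 / 25059841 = -0.00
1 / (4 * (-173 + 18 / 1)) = -1 / 620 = -0.00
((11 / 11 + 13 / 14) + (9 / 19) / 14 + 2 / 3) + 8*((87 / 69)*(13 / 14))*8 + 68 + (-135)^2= 168586636 / 9177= 18370.56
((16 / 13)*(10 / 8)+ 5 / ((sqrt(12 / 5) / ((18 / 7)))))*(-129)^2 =332820 / 13+ 249615*sqrt(15) / 7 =163709.36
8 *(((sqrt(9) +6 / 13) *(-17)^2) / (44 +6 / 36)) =124848 / 689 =181.20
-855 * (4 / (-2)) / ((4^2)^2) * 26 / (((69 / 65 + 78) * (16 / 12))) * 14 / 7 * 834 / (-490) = -20084805 / 3581312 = -5.61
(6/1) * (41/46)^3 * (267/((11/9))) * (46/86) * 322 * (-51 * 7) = -1241631871011/21758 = -57065533.18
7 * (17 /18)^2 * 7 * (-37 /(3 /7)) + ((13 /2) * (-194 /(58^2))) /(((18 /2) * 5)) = -7711354171 /2043630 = -3773.36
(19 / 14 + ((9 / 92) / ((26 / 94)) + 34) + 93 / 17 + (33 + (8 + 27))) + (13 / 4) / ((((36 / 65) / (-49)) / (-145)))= 41801.72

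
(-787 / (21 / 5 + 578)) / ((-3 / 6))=7870 / 2911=2.70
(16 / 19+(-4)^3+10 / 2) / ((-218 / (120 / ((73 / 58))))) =25.44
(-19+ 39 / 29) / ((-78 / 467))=119552 / 1131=105.70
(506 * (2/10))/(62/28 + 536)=644/3425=0.19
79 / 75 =1.05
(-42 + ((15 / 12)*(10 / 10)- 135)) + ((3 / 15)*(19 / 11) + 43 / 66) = -115337 / 660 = -174.75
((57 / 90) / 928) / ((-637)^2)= 19 / 11296608960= 0.00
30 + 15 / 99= 30.15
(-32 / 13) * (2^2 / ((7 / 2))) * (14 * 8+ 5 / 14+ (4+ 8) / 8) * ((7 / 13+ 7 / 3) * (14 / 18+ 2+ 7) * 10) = -2872770560 / 31941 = -89939.91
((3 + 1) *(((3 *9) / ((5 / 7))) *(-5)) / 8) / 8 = -189 / 16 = -11.81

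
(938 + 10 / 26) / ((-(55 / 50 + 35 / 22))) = -670945 / 1924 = -348.72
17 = 17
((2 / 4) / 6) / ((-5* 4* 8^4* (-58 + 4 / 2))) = 0.00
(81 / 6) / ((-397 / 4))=-54 / 397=-0.14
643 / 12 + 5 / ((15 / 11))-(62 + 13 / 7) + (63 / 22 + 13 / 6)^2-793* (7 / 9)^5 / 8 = -3807882931 / 400116024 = -9.52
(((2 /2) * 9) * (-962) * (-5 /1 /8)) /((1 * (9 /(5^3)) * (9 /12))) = 300625 /3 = 100208.33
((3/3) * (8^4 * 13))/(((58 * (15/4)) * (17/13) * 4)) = 346112/7395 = 46.80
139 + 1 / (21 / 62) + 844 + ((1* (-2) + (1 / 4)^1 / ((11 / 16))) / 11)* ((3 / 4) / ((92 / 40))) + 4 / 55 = 288117152 / 292215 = 985.98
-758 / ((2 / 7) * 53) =-2653 / 53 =-50.06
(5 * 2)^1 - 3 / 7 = 67 / 7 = 9.57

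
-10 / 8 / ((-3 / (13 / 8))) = 0.68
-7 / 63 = -1 / 9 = -0.11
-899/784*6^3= -24273/98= -247.68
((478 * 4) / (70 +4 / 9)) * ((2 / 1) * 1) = 17208 / 317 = 54.28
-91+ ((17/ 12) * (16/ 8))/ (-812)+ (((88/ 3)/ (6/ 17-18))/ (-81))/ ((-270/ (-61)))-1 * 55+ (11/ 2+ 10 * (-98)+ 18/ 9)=-1118.50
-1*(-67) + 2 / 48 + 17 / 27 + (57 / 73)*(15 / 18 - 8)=978805 / 15768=62.08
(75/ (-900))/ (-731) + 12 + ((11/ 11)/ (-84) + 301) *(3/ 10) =62814169/ 614040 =102.30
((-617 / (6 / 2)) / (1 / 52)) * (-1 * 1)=10694.67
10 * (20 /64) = 25 /8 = 3.12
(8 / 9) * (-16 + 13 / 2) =-76 / 9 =-8.44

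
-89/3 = -29.67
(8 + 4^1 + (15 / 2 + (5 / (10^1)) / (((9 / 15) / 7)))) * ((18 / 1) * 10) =4560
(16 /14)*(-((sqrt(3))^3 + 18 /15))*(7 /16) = -3*sqrt(3) /2 - 3 /5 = -3.20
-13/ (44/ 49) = -637/ 44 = -14.48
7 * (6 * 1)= 42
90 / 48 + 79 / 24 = 31 / 6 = 5.17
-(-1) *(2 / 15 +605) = 9077 / 15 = 605.13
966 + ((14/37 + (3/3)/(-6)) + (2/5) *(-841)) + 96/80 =700423/1110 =631.01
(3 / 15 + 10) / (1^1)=51 / 5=10.20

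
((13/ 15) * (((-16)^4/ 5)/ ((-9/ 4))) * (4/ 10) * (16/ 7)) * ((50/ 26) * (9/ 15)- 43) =4563402752/ 23625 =193159.90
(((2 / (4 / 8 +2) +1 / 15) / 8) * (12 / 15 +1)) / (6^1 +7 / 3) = 117 / 5000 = 0.02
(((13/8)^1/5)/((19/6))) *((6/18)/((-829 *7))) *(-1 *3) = 39/2205140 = 0.00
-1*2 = -2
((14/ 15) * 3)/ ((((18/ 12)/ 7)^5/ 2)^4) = 18741689215263795549569024/ 17433922005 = 1075012794590266.70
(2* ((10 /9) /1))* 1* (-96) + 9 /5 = -3173 /15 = -211.53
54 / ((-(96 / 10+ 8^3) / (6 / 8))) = -405 / 5216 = -0.08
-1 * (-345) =345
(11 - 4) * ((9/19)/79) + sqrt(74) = 63/1501 + sqrt(74) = 8.64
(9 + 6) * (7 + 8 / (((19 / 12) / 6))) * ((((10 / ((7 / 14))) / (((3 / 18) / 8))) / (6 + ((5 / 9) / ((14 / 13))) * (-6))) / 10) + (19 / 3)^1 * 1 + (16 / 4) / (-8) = 128681525 / 6954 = 18504.68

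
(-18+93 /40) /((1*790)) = -627 /31600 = -0.02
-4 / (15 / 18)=-24 / 5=-4.80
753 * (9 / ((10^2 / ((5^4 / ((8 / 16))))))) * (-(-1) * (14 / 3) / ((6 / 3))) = 395325 / 2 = 197662.50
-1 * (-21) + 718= 739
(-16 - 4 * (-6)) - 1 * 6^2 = -28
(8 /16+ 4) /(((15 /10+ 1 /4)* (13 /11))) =198 /91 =2.18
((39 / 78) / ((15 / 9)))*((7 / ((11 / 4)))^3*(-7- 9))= -526848 / 6655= -79.17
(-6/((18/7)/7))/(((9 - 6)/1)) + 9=32/9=3.56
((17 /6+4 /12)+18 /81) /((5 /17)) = 1037 /90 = 11.52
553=553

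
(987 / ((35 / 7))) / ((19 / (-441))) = -435267 / 95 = -4581.76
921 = 921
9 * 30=270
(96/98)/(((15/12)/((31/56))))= 744/1715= 0.43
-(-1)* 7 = 7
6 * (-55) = -330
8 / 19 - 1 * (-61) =1167 / 19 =61.42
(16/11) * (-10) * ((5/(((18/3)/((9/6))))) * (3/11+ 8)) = -18200/121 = -150.41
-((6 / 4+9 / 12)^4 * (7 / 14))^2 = -43046721 / 262144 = -164.21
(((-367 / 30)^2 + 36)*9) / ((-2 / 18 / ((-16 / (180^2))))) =167089 / 22500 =7.43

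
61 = 61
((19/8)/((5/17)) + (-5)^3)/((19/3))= -14031/760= -18.46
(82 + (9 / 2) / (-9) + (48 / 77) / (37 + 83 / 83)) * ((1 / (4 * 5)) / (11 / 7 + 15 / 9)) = 715551 / 568480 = 1.26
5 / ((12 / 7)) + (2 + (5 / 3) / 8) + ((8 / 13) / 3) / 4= 1615 / 312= 5.18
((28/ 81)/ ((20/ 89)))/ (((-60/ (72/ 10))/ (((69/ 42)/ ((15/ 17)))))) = -34799/ 101250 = -0.34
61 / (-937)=-61 / 937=-0.07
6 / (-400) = -3 / 200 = -0.02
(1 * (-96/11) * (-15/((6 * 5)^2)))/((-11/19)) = -152/605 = -0.25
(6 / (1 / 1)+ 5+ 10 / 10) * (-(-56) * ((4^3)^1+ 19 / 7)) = 44832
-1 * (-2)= 2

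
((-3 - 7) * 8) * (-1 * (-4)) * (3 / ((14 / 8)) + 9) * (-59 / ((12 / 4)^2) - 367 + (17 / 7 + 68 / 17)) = 185032000 / 147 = 1258721.09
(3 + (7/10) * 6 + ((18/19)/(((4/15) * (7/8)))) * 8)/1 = 26388/665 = 39.68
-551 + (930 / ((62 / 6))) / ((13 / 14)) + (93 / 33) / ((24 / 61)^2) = -35901845 / 82368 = -435.87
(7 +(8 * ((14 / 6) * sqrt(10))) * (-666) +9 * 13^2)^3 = 7088351514112 -19301308959744 * sqrt(10) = -53947746621294.23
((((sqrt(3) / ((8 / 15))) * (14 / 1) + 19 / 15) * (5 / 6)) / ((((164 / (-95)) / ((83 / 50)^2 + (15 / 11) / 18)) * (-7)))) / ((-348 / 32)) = -4438153 * sqrt(3) / 9416880 - 84324907 / 3707896500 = -0.84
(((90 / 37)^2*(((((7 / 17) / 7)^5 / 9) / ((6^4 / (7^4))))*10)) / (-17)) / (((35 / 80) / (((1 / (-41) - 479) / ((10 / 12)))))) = 2694608000 / 4064452831203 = 0.00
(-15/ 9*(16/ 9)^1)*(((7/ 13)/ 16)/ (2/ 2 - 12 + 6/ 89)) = 445/ 48789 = 0.01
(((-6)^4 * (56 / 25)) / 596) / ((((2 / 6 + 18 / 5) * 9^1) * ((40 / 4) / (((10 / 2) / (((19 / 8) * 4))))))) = 6048 / 835145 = 0.01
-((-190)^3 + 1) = 6858999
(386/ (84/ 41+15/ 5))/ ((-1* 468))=-7913/ 48438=-0.16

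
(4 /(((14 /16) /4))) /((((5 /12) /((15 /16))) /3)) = 864 /7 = 123.43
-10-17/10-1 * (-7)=-4.70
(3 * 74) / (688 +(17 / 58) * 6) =6438 / 20003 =0.32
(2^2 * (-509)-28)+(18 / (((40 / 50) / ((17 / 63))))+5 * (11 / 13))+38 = -366857 / 182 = -2015.70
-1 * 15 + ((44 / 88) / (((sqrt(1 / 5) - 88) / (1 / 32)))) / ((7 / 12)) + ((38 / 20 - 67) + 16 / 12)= -320226727 / 4065495 - 3 * sqrt(5) / 4336528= -78.77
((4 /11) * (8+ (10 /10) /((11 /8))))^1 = 384 /121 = 3.17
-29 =-29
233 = 233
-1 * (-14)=14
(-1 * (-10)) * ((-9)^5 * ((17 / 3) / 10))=-334611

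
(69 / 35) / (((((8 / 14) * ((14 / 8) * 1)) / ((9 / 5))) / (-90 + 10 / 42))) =-78039 / 245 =-318.53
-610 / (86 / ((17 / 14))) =-5185 / 602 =-8.61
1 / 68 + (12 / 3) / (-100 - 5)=-167 / 7140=-0.02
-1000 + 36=-964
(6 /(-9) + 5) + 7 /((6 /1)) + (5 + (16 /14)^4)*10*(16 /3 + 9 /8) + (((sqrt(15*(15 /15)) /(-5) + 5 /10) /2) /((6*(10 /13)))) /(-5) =13*sqrt(15) /3000 + 1263642887 /2881200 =438.60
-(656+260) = -916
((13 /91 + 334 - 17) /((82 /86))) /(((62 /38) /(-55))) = -99755700 /8897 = -11212.29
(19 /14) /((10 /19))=361 /140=2.58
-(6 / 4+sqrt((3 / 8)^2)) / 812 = -15 / 6496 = -0.00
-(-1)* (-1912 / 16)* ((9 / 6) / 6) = -29.88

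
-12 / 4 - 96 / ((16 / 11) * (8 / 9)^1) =-309 / 4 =-77.25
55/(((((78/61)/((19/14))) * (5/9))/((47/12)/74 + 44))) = 498728131/107744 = 4628.83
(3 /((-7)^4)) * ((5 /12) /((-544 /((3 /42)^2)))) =-5 /1024016896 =-0.00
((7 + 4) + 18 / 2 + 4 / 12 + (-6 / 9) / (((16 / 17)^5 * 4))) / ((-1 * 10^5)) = -8433761 / 41943040000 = -0.00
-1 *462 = -462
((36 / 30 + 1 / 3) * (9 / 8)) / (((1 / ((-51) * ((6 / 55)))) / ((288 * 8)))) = -6080832 / 275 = -22112.12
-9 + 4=-5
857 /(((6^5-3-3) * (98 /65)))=11141 /152292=0.07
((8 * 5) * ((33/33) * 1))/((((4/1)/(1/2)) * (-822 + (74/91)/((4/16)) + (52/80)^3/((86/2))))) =-156520000/25629864073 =-0.01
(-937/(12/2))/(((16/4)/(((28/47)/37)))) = -6559/10434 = -0.63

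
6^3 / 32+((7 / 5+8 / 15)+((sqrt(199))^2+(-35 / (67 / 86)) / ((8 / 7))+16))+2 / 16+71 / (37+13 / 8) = 154309247 / 828120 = 186.34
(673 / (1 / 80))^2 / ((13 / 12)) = 34784947200 / 13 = 2675765169.23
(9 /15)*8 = 24 /5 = 4.80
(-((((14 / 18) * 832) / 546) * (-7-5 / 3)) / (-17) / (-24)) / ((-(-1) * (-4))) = -26 / 4131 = -0.01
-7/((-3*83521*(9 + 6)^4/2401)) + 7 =88793279932/12684751875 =7.00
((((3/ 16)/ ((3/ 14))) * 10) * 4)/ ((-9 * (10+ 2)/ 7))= -245/ 108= -2.27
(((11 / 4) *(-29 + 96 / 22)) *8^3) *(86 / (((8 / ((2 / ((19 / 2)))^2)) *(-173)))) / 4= 1491584 / 62453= 23.88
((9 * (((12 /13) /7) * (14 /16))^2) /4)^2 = 6561 /7311616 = 0.00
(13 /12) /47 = 0.02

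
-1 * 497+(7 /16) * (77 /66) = -496.49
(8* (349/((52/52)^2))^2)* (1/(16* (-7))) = -121801/14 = -8700.07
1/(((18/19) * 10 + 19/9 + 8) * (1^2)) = 171/3349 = 0.05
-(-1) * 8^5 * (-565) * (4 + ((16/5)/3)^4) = -992479412224/10125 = -98022658.00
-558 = -558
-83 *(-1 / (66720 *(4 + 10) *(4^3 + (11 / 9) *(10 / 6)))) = 747 / 555154880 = 0.00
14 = 14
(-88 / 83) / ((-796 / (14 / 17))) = 308 / 280789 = 0.00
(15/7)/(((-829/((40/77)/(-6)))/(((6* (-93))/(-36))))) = 0.00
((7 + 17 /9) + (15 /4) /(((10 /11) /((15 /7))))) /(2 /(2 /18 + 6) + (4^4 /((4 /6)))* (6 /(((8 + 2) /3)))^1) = 491425 /19169136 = 0.03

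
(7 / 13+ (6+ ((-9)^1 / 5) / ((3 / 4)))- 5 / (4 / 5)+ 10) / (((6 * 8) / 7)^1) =14357 / 12480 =1.15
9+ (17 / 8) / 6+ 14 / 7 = 545 / 48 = 11.35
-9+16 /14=-55 /7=-7.86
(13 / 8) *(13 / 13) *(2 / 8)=13 / 32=0.41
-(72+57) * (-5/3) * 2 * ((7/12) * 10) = 7525/3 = 2508.33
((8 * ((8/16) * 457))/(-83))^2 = 3341584/6889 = 485.06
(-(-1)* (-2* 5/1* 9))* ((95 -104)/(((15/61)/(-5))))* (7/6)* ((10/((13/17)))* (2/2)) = -3266550/13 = -251273.08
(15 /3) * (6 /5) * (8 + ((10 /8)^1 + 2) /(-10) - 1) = 801 /20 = 40.05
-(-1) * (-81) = -81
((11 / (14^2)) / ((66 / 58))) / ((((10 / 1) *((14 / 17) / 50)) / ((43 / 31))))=105995 / 255192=0.42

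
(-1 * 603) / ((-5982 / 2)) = 201 / 997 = 0.20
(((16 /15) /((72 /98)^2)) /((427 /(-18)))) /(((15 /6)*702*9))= -686 /130071825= -0.00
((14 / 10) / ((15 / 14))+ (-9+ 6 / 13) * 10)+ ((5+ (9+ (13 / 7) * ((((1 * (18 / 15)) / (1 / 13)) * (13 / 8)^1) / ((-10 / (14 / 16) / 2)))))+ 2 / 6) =-811027 / 10400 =-77.98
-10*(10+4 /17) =-1740 /17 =-102.35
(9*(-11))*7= -693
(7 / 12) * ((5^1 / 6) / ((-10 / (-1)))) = 7 / 144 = 0.05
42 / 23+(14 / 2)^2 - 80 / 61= 69469 / 1403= 49.51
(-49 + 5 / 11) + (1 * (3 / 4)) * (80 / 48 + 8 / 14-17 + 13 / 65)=-59.47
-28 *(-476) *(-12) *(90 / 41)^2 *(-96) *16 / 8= 248732467200 / 1681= 147966964.43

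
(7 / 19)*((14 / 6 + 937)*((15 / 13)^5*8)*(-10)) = -399451500000 / 7054567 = -56623.11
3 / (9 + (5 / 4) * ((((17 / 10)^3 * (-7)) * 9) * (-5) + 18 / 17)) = 2720 / 1763301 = 0.00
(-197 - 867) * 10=-10640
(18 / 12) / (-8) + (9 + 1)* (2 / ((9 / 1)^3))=-1867 / 11664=-0.16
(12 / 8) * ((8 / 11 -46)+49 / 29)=-41709 / 638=-65.37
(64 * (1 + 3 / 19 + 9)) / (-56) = -1544 / 133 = -11.61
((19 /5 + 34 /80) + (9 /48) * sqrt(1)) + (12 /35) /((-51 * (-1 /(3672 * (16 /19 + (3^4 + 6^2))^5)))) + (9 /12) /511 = 11356828010613807430621 /20244585424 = 560981011601.76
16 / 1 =16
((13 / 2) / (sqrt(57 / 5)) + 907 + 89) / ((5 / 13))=169 * sqrt(285) / 570 + 12948 / 5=2594.61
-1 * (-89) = 89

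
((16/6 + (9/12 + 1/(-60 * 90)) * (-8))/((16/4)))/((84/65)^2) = -380081/762048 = -0.50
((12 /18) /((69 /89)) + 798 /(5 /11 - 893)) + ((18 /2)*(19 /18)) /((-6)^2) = 1867465 /8129304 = 0.23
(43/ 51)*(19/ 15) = 817/ 765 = 1.07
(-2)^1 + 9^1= 7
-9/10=-0.90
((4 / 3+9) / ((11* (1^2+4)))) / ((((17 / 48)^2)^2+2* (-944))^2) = 291185897766912 / 5524453596277960122295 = 0.00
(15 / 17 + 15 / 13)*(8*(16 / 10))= 5760 / 221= 26.06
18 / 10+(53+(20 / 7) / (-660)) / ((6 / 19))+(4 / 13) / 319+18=245089714 / 1306305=187.62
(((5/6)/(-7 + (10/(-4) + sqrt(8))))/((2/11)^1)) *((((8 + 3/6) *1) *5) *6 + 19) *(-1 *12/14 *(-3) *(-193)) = 34902120 *sqrt(2)/2303 + 165785070/2303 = 93419.07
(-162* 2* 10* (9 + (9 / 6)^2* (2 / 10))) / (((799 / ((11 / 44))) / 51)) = -45927 / 94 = -488.59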